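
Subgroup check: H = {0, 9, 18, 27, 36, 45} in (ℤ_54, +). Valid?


Subgroup test for H = {0, 9, 18, 27, 36, 45} in (ℤ_54, +):
(1) 0 ∈ H? Yes
(2) Closure: for all a,b ∈ H, (a+b) mod 54 ∈ H? Yes
(3) Inverses: for all a ∈ H, -a mod 54 ∈ H? Yes

Yes, H is a subgroup of ℤ_54


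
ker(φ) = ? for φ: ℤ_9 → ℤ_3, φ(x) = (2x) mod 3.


Kernel = preimage of identity
ker(φ) = {x ∈ ℤ_9 : 2x ≡ 0 (mod 3)}. Since 3 | 9, φ is well-defined. The kernel is the cyclic subgroup ⟨3⟩ of ℤ_9 (order 3), i.e. {0, 3, 6}

ker(φ) = {0, 3, 6}


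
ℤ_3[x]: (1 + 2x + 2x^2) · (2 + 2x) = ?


Expand and collect like terms; reduce coefficients mod 3:
x^0: 1·2 = 2 ≡ 2 (mod 3)
x^1: 1·2 + 2·2 = 6 ≡ 0 (mod 3)
x^2: 2·2 + 2·2 = 8 ≡ 2 (mod 3)
x^3: 2·2 = 4 ≡ 1 (mod 3)
Result: 2 + 2x^2 + x^3

f · g = 2 + 2x^2 + x^3


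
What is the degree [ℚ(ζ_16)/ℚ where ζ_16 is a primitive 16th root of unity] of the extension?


[ℚ(ζ_n):ℚ] = deg Φ_n(x) = φ(n). Here φ(16) = 8

[ℚ(ζ_16)/ℚ where ζ_16 is a primitive 16th root of unity] = 8


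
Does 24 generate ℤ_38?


g generates ℤ_n iff gcd(g, n) = 1
gcd(24, 38) = 2
Since gcd = 2 ≠ 1, ⟨24⟩ has order 19 < 38, so 24 is not a generator.

No, 24 does not generate ℤ_38


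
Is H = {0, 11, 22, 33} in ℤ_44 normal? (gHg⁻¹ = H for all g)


H = {0, 11, 22, 33} in ℤ_44
ℤ_44 is abelian; every subgroup of an abelian group is normal

Yes, normal subgroup


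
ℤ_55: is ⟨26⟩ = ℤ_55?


g generates ℤ_n iff gcd(g, n) = 1
gcd(26, 55) = 1
Since gcd = 1, 26 is a generator.

Yes, 26 generates ℤ_55


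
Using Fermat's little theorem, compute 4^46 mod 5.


Fermat's little theorem: if p is prime and gcd(a,p)=1, then a^(p-1) ≡ 1 (mod p)
p = 5 is prime, gcd(4,5) = 1
Reduce exponent: 46 mod 4 = 2
So 4^46 ≡ 4^2 (mod 5)
4^2 mod 5 = 1

4^46 ≡ 1 (mod 5)


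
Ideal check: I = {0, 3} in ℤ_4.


Check ideal conditions for I = {0, 3} in ℤ_4:
(1) I is an additive subgroup? No
(2) For r ∈ ℤ_4 and a ∈ I: r·a ∈ I? No  [counterexample: r=2, a=3, r·a mod 4 = 2 ∉ I]

No, I is not an ideal of ℤ_4


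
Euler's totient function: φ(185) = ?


Factor n: 185 = 5 × 37
φ(n) = n · ∏(1 - 1/p) over distinct primes p | n
φ(185) = 185 · (1 - 1/5) · (1 - 1/37) = 144

φ(185) = 144


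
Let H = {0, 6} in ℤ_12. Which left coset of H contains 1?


1 + H = {1 + h (mod 12) : h ∈ H}
1+0=1, 1+6=7

1 + H = {1, 7}


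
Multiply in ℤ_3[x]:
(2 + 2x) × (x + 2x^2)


Expand and collect like terms; reduce coefficients mod 3:
x^0: 2·0 = 0 ≡ 0 (mod 3)
x^1: 2·1 + 2·0 = 2 ≡ 2 (mod 3)
x^2: 2·2 + 2·1 = 6 ≡ 0 (mod 3)
x^3: 2·2 = 4 ≡ 1 (mod 3)
Result: 2x + x^3

f · g = 2x + x^3


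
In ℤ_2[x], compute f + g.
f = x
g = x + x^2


Add coefficients mod 2:
x^0: 0 + 0 = 0 (mod 2)
x^1: 1 + 1 = 0 (mod 2)
x^2: 0 + 1 = 1 (mod 2)
Result: x^2

f + g = x^2


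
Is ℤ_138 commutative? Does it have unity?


ℤ_138 is a commutative ring with unity 1; 138 = 2×69 is composite, so 2·69 ≡ 0 gives zero divisors (not an integral domain)
Commutative: Yes
Integral domain: No
Has unity: Yes

ℤ_138: Commutative=Yes, Unity=Yes


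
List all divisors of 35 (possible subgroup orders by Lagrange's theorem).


Lagrange's theorem: |H| divides |G|
|G| = 35
Divisors of 35: 1, 5, 7, 35

Possible subgroup orders: {1, 5, 7, 35}


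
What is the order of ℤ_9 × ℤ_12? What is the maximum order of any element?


|ℤ_9 × ℤ_12| = 9 × 12 = 108
Max element order = lcm(9,12) = 36
Cyclic? No (gcd=3)

|ℤ_9×ℤ_12| = 108, max element order = 36


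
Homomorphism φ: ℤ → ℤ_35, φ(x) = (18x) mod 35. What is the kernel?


Kernel = preimage of identity
ker(φ) = {x ∈ ℤ : 18x ≡ 0 (mod 35)}. gcd(18,35) = 1, so 18x ≡ 0 (mod 35) ⟺ x ≡ 0 (mod 35/1 = 35). Hence ker(φ) = 35ℤ

ker(φ) = 35ℤ


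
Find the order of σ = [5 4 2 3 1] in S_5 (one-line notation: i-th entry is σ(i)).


Cycle decomposition: (1 5) (2 4 3)
Cycle lengths: 2, 3
Order = lcm(2, 3) = 6

ord(σ) = 6


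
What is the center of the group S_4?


Z(G) = {g ∈ G | gx = xg for all x ∈ G}
S_n is non-abelian for n ≥ 3; Z(S_4) is trivial

Z(S_4) = {e}


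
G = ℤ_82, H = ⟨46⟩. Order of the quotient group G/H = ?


|⟨46⟩| = n / gcd(46, 82) = 82 / 2 = 41
H is normal (ℤ_82 is abelian).
|G/H| = |G| / |H| = 82 / 41 = 2

|G/H| = 2


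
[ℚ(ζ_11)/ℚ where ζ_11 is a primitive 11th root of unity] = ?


[ℚ(ζ_n):ℚ] = deg Φ_n(x) = φ(n). Here φ(11) = 10

[ℚ(ζ_11)/ℚ where ζ_11 is a primitive 11th root of unity] = 10


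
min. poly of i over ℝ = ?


i satisfies x² + 1 = 0, irreducible over ℝ

Minimal polynomial: x² + 1


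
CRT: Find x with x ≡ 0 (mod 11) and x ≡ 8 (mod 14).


m₁ = 11, m₂ = 14, gcd = 1, so CRT applies. M = m₁·m₂ = 154
Let M₁ = M/m₁ = 14, M₂ = M/m₂ = 11
Find y₁ ≡ M₁⁻¹ (mod m₁): 14⁻¹ ≡ 4 (mod 11)
Find y₂ ≡ M₂⁻¹ (mod m₂): 11⁻¹ ≡ 9 (mod 14)
x = a₁·M₁·y₁ + a₂·M₂·y₂ = 0·14·4 + 8·11·9 = 792
Reduce mod 154: x ≡ 22
Check: 22 mod 11 = 0 ✓, 22 mod 14 = 8 ✓

x ≡ 22 (mod 154)


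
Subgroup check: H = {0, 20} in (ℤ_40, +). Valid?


Subgroup test for H = {0, 20} in (ℤ_40, +):
(1) 0 ∈ H? Yes
(2) Closure: for all a,b ∈ H, (a+b) mod 40 ∈ H? Yes
(3) Inverses: for all a ∈ H, -a mod 40 ∈ H? Yes

Yes, H is a subgroup of ℤ_40


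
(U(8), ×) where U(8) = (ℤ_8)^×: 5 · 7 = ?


Operation: multiplication mod 8
5 · 7 = (a × b) mod 8 with a = 5, b = 7

5 · 7 = 3


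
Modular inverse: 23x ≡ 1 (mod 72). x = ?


Use the extended Euclidean algorithm to write 1 = 23·s + 72·t; then s mod 72 is the inverse.
Euclidean algorithm:
  23 = 0·72 + 23
  72 = 3·23 + 3
  23 = 7·3 + 2
  3 = 1·2 + 1
  2 = 2·1 + 0
gcd(23,72) = 1
Back-substitution gives: 23·(-25) + 72·(8) = 1
So 23⁻¹ ≡ -25 ≡ 47 (mod 72)
Check: 23 × 47 = 1081 ≡ 1 (mod 72) ✓

23⁻¹ ≡ 47 (mod 72)


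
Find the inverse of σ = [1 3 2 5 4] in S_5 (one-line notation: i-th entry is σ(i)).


To find σ⁻¹, swap domain and range:
σ(1) = 1 → σ⁻¹(1) = 1
σ(2) = 3 → σ⁻¹(3) = 2
σ(3) = 2 → σ⁻¹(2) = 3
σ(4) = 5 → σ⁻¹(5) = 4
σ(5) = 4 → σ⁻¹(4) = 5

σ⁻¹ = [1 3 2 5 4]


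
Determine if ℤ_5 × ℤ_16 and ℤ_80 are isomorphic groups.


Comparing ℤ_5 × ℤ_16 and ℤ_80:
gcd(5,16) = 1, so ℤ_5 × ℤ_16 ≅ ℤ_80 (CRT)

Yes, ℤ_5 × ℤ_16 ≅ ℤ_80


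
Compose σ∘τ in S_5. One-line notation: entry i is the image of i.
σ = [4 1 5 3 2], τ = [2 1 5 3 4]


σ∘τ: apply τ first, then σ
1 →τ 2 →σ 1
2 →τ 1 →σ 4
3 →τ 5 →σ 2
4 →τ 3 →σ 5
5 →τ 4 →σ 3

σ∘τ = [1 4 2 5 3]


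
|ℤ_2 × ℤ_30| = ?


|A × B| = |A| · |B|
|ℤ_2 × ℤ_30| = 2 × 30 = 60

|ℤ_2 × ℤ_30| = 60


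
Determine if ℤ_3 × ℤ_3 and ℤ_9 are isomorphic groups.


Comparing ℤ_3 × ℤ_3 and ℤ_9:
gcd(3,3) = 3 ≠ 1. Max element order in ℤ_3×ℤ_3 is lcm(3,3) = 3 < 9, so it has no element of order 9

No, ℤ_3 × ℤ_3 ≇ ℤ_9


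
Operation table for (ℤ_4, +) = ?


Elements: {0, 1, 2, 3}
Operation: addition mod 4
Entry (a, b) = (a + b) mod 4

Cayley table:
  | 0 | 1 | 2 | 3
0 | 0 | 1 | 2 | 3
1 | 1 | 2 | 3 | 0
2 | 2 | 3 | 0 | 1
3 | 3 | 0 | 1 | 2


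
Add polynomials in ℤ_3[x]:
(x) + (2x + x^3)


Add coefficients mod 3:
x^0: 0 + 0 = 0 (mod 3)
x^1: 1 + 2 = 0 (mod 3)
x^2: 0 + 0 = 0 (mod 3)
x^3: 0 + 1 = 1 (mod 3)
Result: x^3

f + g = x^3


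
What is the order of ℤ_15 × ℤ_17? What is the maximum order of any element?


|ℤ_15 × ℤ_17| = 15 × 17 = 255
Max element order = lcm(15,17) = 255
Cyclic? Yes (gcd=1)

|ℤ_15×ℤ_17| = 255, max element order = 255


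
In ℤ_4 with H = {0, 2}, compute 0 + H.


0 + H = {0 + h (mod 4) : h ∈ H}
0+0=0, 0+2=2

0 + H = {0, 2}


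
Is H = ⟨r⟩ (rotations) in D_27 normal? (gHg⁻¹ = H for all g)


H = ⟨r⟩ (rotations) in D_27
The rotation subgroup ⟨r⟩ has index 2 in D_27, so it is normal

Yes, normal subgroup


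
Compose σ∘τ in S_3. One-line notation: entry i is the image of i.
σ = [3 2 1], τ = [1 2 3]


σ∘τ: apply τ first, then σ
1 →τ 1 →σ 3
2 →τ 2 →σ 2
3 →τ 3 →σ 1

σ∘τ = [3 2 1]


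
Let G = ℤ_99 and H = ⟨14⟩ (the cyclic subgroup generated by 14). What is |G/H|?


|⟨14⟩| = n / gcd(14, 99) = 99 / 1 = 99
H is normal (ℤ_99 is abelian).
|G/H| = |G| / |H| = 99 / 99 = 1

|G/H| = 1


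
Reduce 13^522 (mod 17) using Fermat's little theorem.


Fermat's little theorem: if p is prime and gcd(a,p)=1, then a^(p-1) ≡ 1 (mod p)
p = 17 is prime, gcd(13,17) = 1
Reduce exponent: 522 mod 16 = 10
So 13^522 ≡ 13^10 (mod 17)
13^10 mod 17 = 16

13^522 ≡ 16 (mod 17)


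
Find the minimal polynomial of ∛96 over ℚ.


∛96 satisfies x³ - 96 = 0, irreducible over ℚ (no rational root; 96 is not a perfect cube)

Minimal polynomial: x³ - 96


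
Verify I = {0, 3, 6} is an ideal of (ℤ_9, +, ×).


Check ideal conditions for I = {0, 3, 6} in ℤ_9:
(1) I is an additive subgroup? Yes
(2) For r ∈ ℤ_9 and a ∈ I: r·a ∈ I? Yes

Yes, I is an ideal of ℤ_9


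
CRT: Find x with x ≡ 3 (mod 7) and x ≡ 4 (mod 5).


m₁ = 7, m₂ = 5, gcd = 1, so CRT applies. M = m₁·m₂ = 35
Let M₁ = M/m₁ = 5, M₂ = M/m₂ = 7
Find y₁ ≡ M₁⁻¹ (mod m₁): 5⁻¹ ≡ 3 (mod 7)
Find y₂ ≡ M₂⁻¹ (mod m₂): 7⁻¹ ≡ 3 (mod 5)
x = a₁·M₁·y₁ + a₂·M₂·y₂ = 3·5·3 + 4·7·3 = 129
Reduce mod 35: x ≡ 24
Check: 24 mod 7 = 3 ✓, 24 mod 5 = 4 ✓

x ≡ 24 (mod 35)


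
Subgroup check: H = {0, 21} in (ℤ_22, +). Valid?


Subgroup test for H = {0, 21} in (ℤ_22, +):
(1) 0 ∈ H? Yes
(2) Closure: for all a,b ∈ H, (a+b) mod 22 ∈ H? No  [counterexample: 21 + 21 = 20 ∉ H]
(3) Inverses: for all a ∈ H, -a mod 22 ∈ H? No

No, H is not a subgroup of ℤ_22


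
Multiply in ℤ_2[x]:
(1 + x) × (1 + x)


Expand and collect like terms; reduce coefficients mod 2:
x^0: 1·1 = 1 ≡ 1 (mod 2)
x^1: 1·1 + 1·1 = 2 ≡ 0 (mod 2)
x^2: 1·1 = 1 ≡ 1 (mod 2)
Result: 1 + x^2

f · g = 1 + x^2


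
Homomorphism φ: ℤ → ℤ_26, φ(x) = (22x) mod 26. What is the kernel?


Kernel = preimage of identity
ker(φ) = {x ∈ ℤ : 22x ≡ 0 (mod 26)}. gcd(22,26) = 2, so 22x ≡ 0 (mod 26) ⟺ x ≡ 0 (mod 26/2 = 13). Hence ker(φ) = 13ℤ

ker(φ) = 13ℤ


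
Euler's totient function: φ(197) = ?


Factor n: 197 = 197
φ(n) = n · ∏(1 - 1/p) over distinct primes p | n
φ(197) = 197 · (1 - 1/197) = 196

φ(197) = 196


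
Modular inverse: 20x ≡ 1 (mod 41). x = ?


Use the extended Euclidean algorithm to write 1 = 20·s + 41·t; then s mod 41 is the inverse.
Euclidean algorithm:
  20 = 0·41 + 20
  41 = 2·20 + 1
  20 = 20·1 + 0
gcd(20,41) = 1
Back-substitution gives: 20·(-2) + 41·(1) = 1
So 20⁻¹ ≡ -2 ≡ 39 (mod 41)
Check: 20 × 39 = 780 ≡ 1 (mod 41) ✓

20⁻¹ ≡ 39 (mod 41)


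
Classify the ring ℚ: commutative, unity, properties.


ℚ is a field: commutative, has unity, every nonzero element is a unit (hence an integral domain)
Commutative: Yes
Integral domain: Yes
Has unity: Yes

ℚ: Commutative=Yes, Unity=Yes


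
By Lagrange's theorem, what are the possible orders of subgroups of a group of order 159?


Lagrange's theorem: |H| divides |G|
|G| = 159
Divisors of 159: 1, 3, 53, 159

Possible subgroup orders: {1, 3, 53, 159}


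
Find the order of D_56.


|D_n| = 2n (n rotations and n reflections)
|D_56| = 2×56 = 112

|D_56| = 112


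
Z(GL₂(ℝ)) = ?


Z(G) = {g ∈ G | gx = xg for all x ∈ G}
Only scalar multiples of the identity commute with all invertible matrices

Z(GL₂(ℝ)) = {aI : a ∈ ℝ, a ≠ 0}


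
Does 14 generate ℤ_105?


g generates ℤ_n iff gcd(g, n) = 1
gcd(14, 105) = 7
Since gcd = 7 ≠ 1, ⟨14⟩ has order 15 < 105, so 14 is not a generator.

No, 14 does not generate ℤ_105


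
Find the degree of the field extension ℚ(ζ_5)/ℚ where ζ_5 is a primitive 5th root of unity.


[ℚ(ζ_n):ℚ] = deg Φ_n(x) = φ(n). Here φ(5) = 4

[ℚ(ζ_5)/ℚ where ζ_5 is a primitive 5th root of unity] = 4


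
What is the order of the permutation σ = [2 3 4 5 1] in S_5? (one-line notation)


Cycle decomposition: (1 2 3 4 5)
Cycle lengths: 5
Order = lcm(5) = 5

ord(σ) = 5


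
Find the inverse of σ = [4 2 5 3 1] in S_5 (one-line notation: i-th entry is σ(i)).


To find σ⁻¹, swap domain and range:
σ(1) = 4 → σ⁻¹(4) = 1
σ(2) = 2 → σ⁻¹(2) = 2
σ(3) = 5 → σ⁻¹(5) = 3
σ(4) = 3 → σ⁻¹(3) = 4
σ(5) = 1 → σ⁻¹(1) = 5

σ⁻¹ = [5 2 4 1 3]


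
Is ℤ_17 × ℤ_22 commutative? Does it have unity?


Direct product ring; commutative with unity (1,1); but (1,0)·(0,1) = (0,0) gives zero divisors, so not an integral domain
Commutative: Yes
Integral domain: No
Has unity: Yes

ℤ_17 × ℤ_22: Commutative=Yes, Unity=Yes


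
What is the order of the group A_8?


|A_n| = n!/2 (even permutations)
|A_8| = 8!/2 = 40320/2 = 20160

|A_8| = 20160


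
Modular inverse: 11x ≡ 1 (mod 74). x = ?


Use the extended Euclidean algorithm to write 1 = 11·s + 74·t; then s mod 74 is the inverse.
Euclidean algorithm:
  11 = 0·74 + 11
  74 = 6·11 + 8
  11 = 1·8 + 3
  8 = 2·3 + 2
  3 = 1·2 + 1
  2 = 2·1 + 0
gcd(11,74) = 1
Back-substitution gives: 11·(27) + 74·(-4) = 1
So 11⁻¹ ≡ 27 ≡ 27 (mod 74)
Check: 11 × 27 = 297 ≡ 1 (mod 74) ✓

11⁻¹ ≡ 27 (mod 74)


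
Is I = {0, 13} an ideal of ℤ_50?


Check ideal conditions for I = {0, 13} in ℤ_50:
(1) I is an additive subgroup? No
(2) For r ∈ ℤ_50 and a ∈ I: r·a ∈ I? No  [counterexample: r=2, a=13, r·a mod 50 = 26 ∉ I]

No, I is not an ideal of ℤ_50


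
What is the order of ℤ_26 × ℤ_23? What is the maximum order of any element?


|ℤ_26 × ℤ_23| = 26 × 23 = 598
Max element order = lcm(26,23) = 598
Cyclic? Yes (gcd=1)

|ℤ_26×ℤ_23| = 598, max element order = 598


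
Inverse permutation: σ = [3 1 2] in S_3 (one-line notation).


To find σ⁻¹, swap domain and range:
σ(1) = 3 → σ⁻¹(3) = 1
σ(2) = 1 → σ⁻¹(1) = 2
σ(3) = 2 → σ⁻¹(2) = 3

σ⁻¹ = [2 3 1]


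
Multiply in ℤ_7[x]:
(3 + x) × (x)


Expand and collect like terms; reduce coefficients mod 7:
x^0: 3·0 = 0 ≡ 0 (mod 7)
x^1: 3·1 + 1·0 = 3 ≡ 3 (mod 7)
x^2: 1·1 = 1 ≡ 1 (mod 7)
Result: 3x + x^2

f · g = 3x + x^2


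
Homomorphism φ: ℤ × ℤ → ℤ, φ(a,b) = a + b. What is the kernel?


Kernel = preimage of identity
ker(φ) = {(a,b) ∈ ℤ² | a+b = 0} = {(a,-a) | a ∈ ℤ}

ker(φ) = {(a,-a) | a ∈ ℤ}


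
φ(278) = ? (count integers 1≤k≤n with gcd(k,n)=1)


Factor n: 278 = 2 × 139
φ(n) = n · ∏(1 - 1/p) over distinct primes p | n
φ(278) = 278 · (1 - 1/2) · (1 - 1/139) = 138

φ(278) = 138


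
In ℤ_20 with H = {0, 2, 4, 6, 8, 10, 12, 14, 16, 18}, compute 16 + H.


16 + H = {16 + h (mod 20) : h ∈ H}
16+0=16, 16+2=18, 16+4=0, 16+6=2, 16+8=4, 16+10=6, 16+12=8, 16+14=10, 16+16=12, 16+18=14
16 + H = {0, 2, 4, 6, 8, 10, 12, 14, 16, 18} = 0 + H

16 + H = {0, 2, 4, 6, 8, 10, 12, 14, 16, 18}


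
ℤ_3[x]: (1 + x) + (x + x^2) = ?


Add coefficients mod 3:
x^0: 1 + 0 = 1 (mod 3)
x^1: 1 + 1 = 2 (mod 3)
x^2: 0 + 1 = 1 (mod 3)
Result: 1 + 2x + x^2

f + g = 1 + 2x + x^2


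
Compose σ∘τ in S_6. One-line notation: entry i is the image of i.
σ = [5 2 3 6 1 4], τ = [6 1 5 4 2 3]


σ∘τ: apply τ first, then σ
1 →τ 6 →σ 4
2 →τ 1 →σ 5
3 →τ 5 →σ 1
4 →τ 4 →σ 6
5 →τ 2 →σ 2
6 →τ 3 →σ 3

σ∘τ = [4 5 1 6 2 3]


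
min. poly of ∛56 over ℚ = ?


∛56 satisfies x³ - 56 = 0, irreducible over ℚ (no rational root; 56 is not a perfect cube)

Minimal polynomial: x³ - 56


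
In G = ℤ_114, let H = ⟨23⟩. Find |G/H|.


|⟨23⟩| = n / gcd(23, 114) = 114 / 1 = 114
H is normal (ℤ_114 is abelian).
|G/H| = |G| / |H| = 114 / 114 = 1

|G/H| = 1


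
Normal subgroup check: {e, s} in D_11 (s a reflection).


H = {e, s} in D_11 (s a reflection)
r·s·r⁻¹ = sr⁻² ≠ s for n ≥ 3, so {e, s} is not closed under conjugation

No, not a normal subgroup


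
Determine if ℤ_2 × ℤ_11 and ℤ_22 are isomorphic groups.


Comparing ℤ_2 × ℤ_11 and ℤ_22:
gcd(2,11) = 1, so ℤ_2 × ℤ_11 ≅ ℤ_22 (CRT)

Yes, ℤ_2 × ℤ_11 ≅ ℤ_22


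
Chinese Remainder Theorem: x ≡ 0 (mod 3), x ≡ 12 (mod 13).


m₁ = 3, m₂ = 13, gcd = 1, so CRT applies. M = m₁·m₂ = 39
Let M₁ = M/m₁ = 13, M₂ = M/m₂ = 3
Find y₁ ≡ M₁⁻¹ (mod m₁): 13⁻¹ ≡ 1 (mod 3)
Find y₂ ≡ M₂⁻¹ (mod m₂): 3⁻¹ ≡ 9 (mod 13)
x = a₁·M₁·y₁ + a₂·M₂·y₂ = 0·13·1 + 12·3·9 = 324
Reduce mod 39: x ≡ 12
Check: 12 mod 3 = 0 ✓, 12 mod 13 = 12 ✓

x ≡ 12 (mod 39)


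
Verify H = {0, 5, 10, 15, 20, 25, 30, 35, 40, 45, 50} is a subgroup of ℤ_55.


Subgroup test for H = {0, 5, 10, 15, 20, 25, 30, 35, 40, 45, 50} in (ℤ_55, +):
(1) 0 ∈ H? Yes
(2) Closure: for all a,b ∈ H, (a+b) mod 55 ∈ H? Yes
(3) Inverses: for all a ∈ H, -a mod 55 ∈ H? Yes

Yes, H is a subgroup of ℤ_55


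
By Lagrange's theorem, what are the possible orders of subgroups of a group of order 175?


Lagrange's theorem: |H| divides |G|
|G| = 175
Divisors of 175: 1, 5, 7, 25, 35, 175

Possible subgroup orders: {1, 5, 7, 25, 35, 175}


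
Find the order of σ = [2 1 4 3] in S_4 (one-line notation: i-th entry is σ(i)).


Cycle decomposition: (1 2) (3 4)
Cycle lengths: 2, 2
Order = lcm(2, 2) = 2

ord(σ) = 2


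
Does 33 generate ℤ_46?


g generates ℤ_n iff gcd(g, n) = 1
gcd(33, 46) = 1
Since gcd = 1, 33 is a generator.

Yes, 33 generates ℤ_46


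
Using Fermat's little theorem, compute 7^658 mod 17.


Fermat's little theorem: if p is prime and gcd(a,p)=1, then a^(p-1) ≡ 1 (mod p)
p = 17 is prime, gcd(7,17) = 1
Reduce exponent: 658 mod 16 = 2
So 7^658 ≡ 7^2 (mod 17)
7^2 mod 17 = 15

7^658 ≡ 15 (mod 17)


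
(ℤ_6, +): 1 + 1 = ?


Operation: addition mod 6
1 + 1 = (a + b) mod 6 with a = 1, b = 1

1 + 1 = 2


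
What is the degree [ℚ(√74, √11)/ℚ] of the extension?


[ℚ(√74,√11):ℚ] = [ℚ(√74,√11):ℚ(√74)]·[ℚ(√74):ℚ] = 2·2 = 4

[ℚ(√74, √11)/ℚ] = 4


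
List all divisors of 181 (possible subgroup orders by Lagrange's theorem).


Lagrange's theorem: |H| divides |G|
|G| = 181
Divisors of 181: 1, 181

Possible subgroup orders: {1, 181}


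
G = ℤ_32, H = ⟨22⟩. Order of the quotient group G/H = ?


|⟨22⟩| = n / gcd(22, 32) = 32 / 2 = 16
H is normal (ℤ_32 is abelian).
|G/H| = |G| / |H| = 32 / 16 = 2

|G/H| = 2


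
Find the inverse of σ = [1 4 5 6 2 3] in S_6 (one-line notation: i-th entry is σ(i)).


To find σ⁻¹, swap domain and range:
σ(1) = 1 → σ⁻¹(1) = 1
σ(2) = 4 → σ⁻¹(4) = 2
σ(3) = 5 → σ⁻¹(5) = 3
σ(4) = 6 → σ⁻¹(6) = 4
σ(5) = 2 → σ⁻¹(2) = 5
σ(6) = 3 → σ⁻¹(3) = 6

σ⁻¹ = [1 5 6 2 3 4]


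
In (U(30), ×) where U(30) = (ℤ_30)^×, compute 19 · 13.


Operation: multiplication mod 30
19 · 13 = (a × b) mod 30 with a = 19, b = 13

19 · 13 = 7


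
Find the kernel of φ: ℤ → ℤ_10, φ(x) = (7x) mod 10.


Kernel = preimage of identity
ker(φ) = {x ∈ ℤ : 7x ≡ 0 (mod 10)}. gcd(7,10) = 1, so 7x ≡ 0 (mod 10) ⟺ x ≡ 0 (mod 10/1 = 10). Hence ker(φ) = 10ℤ

ker(φ) = 10ℤ


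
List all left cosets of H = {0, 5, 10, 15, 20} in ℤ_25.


H = {0, 5, 10, 15, 20}, |H| = 5
Number of cosets = |G|/|H| = 25/5 = 5
0 + H = {0, 5, 10, 15, 20}
1 + H = {1, 6, 11, 16, 21}
2 + H = {2, 7, 12, 17, 22}
3 + H = {3, 8, 13, 18, 23}
4 + H = {4, 9, 14, 19, 24}

Cosets: 0+H={0,5,10,15,20}; 1+H={1,6,11,16,21}; 2+H={2,7,12,17,22}; 3+H={3,8,13,18,23}; 4+H={4,9,14,19,24}


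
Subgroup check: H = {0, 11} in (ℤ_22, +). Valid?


Subgroup test for H = {0, 11} in (ℤ_22, +):
(1) 0 ∈ H? Yes
(2) Closure: for all a,b ∈ H, (a+b) mod 22 ∈ H? Yes
(3) Inverses: for all a ∈ H, -a mod 22 ∈ H? Yes

Yes, H is a subgroup of ℤ_22


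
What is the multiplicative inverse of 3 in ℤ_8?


Use the extended Euclidean algorithm to write 1 = 3·s + 8·t; then s mod 8 is the inverse.
Euclidean algorithm:
  3 = 0·8 + 3
  8 = 2·3 + 2
  3 = 1·2 + 1
  2 = 2·1 + 0
gcd(3,8) = 1
Back-substitution gives: 3·(3) + 8·(-1) = 1
So 3⁻¹ ≡ 3 ≡ 3 (mod 8)
Check: 3 × 3 = 9 ≡ 1 (mod 8) ✓

3⁻¹ ≡ 3 (mod 8)


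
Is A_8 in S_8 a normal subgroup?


H = A_8 in S_8
A_8 has index 2 in S_8, and every subgroup of index 2 is normal

Yes, normal subgroup


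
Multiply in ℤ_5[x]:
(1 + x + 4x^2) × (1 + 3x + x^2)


Expand and collect like terms; reduce coefficients mod 5:
x^0: 1·1 = 1 ≡ 1 (mod 5)
x^1: 1·3 + 1·1 = 4 ≡ 4 (mod 5)
x^2: 1·1 + 1·3 + 4·1 = 8 ≡ 3 (mod 5)
x^3: 1·1 + 4·3 = 13 ≡ 3 (mod 5)
x^4: 4·1 = 4 ≡ 4 (mod 5)
Result: 1 + 4x + 3x^2 + 3x^3 + 4x^4

f · g = 1 + 4x + 3x^2 + 3x^3 + 4x^4


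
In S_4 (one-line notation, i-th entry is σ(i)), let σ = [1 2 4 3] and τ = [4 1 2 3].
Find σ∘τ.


σ∘τ: apply τ first, then σ
1 →τ 4 →σ 3
2 →τ 1 →σ 1
3 →τ 2 →σ 2
4 →τ 3 →σ 4

σ∘τ = [3 1 2 4]


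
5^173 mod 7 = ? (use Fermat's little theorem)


Fermat's little theorem: if p is prime and gcd(a,p)=1, then a^(p-1) ≡ 1 (mod p)
p = 7 is prime, gcd(5,7) = 1
Reduce exponent: 173 mod 6 = 5
So 5^173 ≡ 5^5 (mod 7)
5^5 mod 7 = 3

5^173 ≡ 3 (mod 7)


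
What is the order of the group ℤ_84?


ℤ_n has n elements.

|ℤ_84| = 84


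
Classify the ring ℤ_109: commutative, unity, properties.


ℤ_109 is a commutative ring with unity 1; 109 is prime, so ℤ_109 is a field (hence an integral domain)
Commutative: Yes
Integral domain: Yes
Has unity: Yes

ℤ_109: Commutative=Yes, Unity=Yes


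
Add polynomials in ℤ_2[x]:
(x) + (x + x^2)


Add coefficients mod 2:
x^0: 0 + 0 = 0 (mod 2)
x^1: 1 + 1 = 0 (mod 2)
x^2: 0 + 1 = 1 (mod 2)
Result: x^2

f + g = x^2


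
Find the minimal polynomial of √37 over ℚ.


√37 satisfies x² - 37 = 0, irreducible over ℚ since 37 is squarefree

Minimal polynomial: x² - 37


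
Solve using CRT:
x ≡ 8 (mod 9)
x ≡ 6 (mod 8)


m₁ = 9, m₂ = 8, gcd = 1, so CRT applies. M = m₁·m₂ = 72
Let M₁ = M/m₁ = 8, M₂ = M/m₂ = 9
Find y₁ ≡ M₁⁻¹ (mod m₁): 8⁻¹ ≡ 8 (mod 9)
Find y₂ ≡ M₂⁻¹ (mod m₂): 9⁻¹ ≡ 1 (mod 8)
x = a₁·M₁·y₁ + a₂·M₂·y₂ = 8·8·8 + 6·9·1 = 566
Reduce mod 72: x ≡ 62
Check: 62 mod 9 = 8 ✓, 62 mod 8 = 6 ✓

x ≡ 62 (mod 72)


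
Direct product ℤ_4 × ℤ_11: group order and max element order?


|ℤ_4 × ℤ_11| = 4 × 11 = 44
Max element order = lcm(4,11) = 44
Cyclic? Yes (gcd=1)

|ℤ_4×ℤ_11| = 44, max element order = 44


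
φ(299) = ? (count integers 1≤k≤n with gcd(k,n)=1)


Factor n: 299 = 13 × 23
φ(n) = n · ∏(1 - 1/p) over distinct primes p | n
φ(299) = 299 · (1 - 1/13) · (1 - 1/23) = 264

φ(299) = 264


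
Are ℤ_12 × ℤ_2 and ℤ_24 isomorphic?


Comparing ℤ_12 × ℤ_2 and ℤ_24:
gcd(12,2) = 2 ≠ 1. Max element order in ℤ_12×ℤ_2 is lcm(12,2) = 12 < 24, so it has no element of order 24

No, ℤ_12 × ℤ_2 ≇ ℤ_24


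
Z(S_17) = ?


Z(G) = {g ∈ G | gx = xg for all x ∈ G}
S_n is non-abelian for n ≥ 3; Z(S_17) is trivial

Z(S_17) = {e}


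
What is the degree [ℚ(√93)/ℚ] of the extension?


√93 has minimal polynomial x² - 93 (irreducible over ℚ since 93 is squarefree)

[ℚ(√93)/ℚ] = 2


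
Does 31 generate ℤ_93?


g generates ℤ_n iff gcd(g, n) = 1
gcd(31, 93) = 31
Since gcd = 31 ≠ 1, ⟨31⟩ has order 3 < 93, so 31 is not a generator.

No, 31 does not generate ℤ_93


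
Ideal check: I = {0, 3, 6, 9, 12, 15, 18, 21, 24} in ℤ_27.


Check ideal conditions for I = {0, 3, 6, 9, 12, 15, 18, 21, 24} in ℤ_27:
(1) I is an additive subgroup? Yes
(2) For r ∈ ℤ_27 and a ∈ I: r·a ∈ I? Yes

Yes, I is an ideal of ℤ_27


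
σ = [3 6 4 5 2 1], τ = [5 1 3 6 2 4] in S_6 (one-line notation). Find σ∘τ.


σ∘τ: apply τ first, then σ
1 →τ 5 →σ 2
2 →τ 1 →σ 3
3 →τ 3 →σ 4
4 →τ 6 →σ 1
5 →τ 2 →σ 6
6 →τ 4 →σ 5

σ∘τ = [2 3 4 1 6 5]


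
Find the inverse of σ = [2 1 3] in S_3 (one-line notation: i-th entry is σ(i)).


To find σ⁻¹, swap domain and range:
σ(1) = 2 → σ⁻¹(2) = 1
σ(2) = 1 → σ⁻¹(1) = 2
σ(3) = 3 → σ⁻¹(3) = 3

σ⁻¹ = [2 1 3]


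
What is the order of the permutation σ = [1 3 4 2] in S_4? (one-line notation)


Cycle decomposition: (2 3 4)
Cycle lengths: 3
Order = lcm(3) = 3

ord(σ) = 3


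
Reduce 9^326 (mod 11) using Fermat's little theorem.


Fermat's little theorem: if p is prime and gcd(a,p)=1, then a^(p-1) ≡ 1 (mod p)
p = 11 is prime, gcd(9,11) = 1
Reduce exponent: 326 mod 10 = 6
So 9^326 ≡ 9^6 (mod 11)
9^6 mod 11 = 9

9^326 ≡ 9 (mod 11)


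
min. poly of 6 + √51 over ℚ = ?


Let α = 6 + √51. Then α - 6 = √51, so (α - 6)² = 51, giving α² - 12α - 15 = 0. Degree 2 and α ∉ ℚ, so this is the minimal polynomial.

Minimal polynomial: x² - 12x - 15


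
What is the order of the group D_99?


|D_n| = 2n (n rotations and n reflections)
|D_99| = 2×99 = 198

|D_99| = 198


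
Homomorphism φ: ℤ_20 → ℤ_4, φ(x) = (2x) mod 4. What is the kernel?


Kernel = preimage of identity
ker(φ) = {x ∈ ℤ_20 : 2x ≡ 0 (mod 4)}. Since 4 | 20, φ is well-defined. The kernel is the cyclic subgroup ⟨2⟩ of ℤ_20 (order 10), i.e. {0, 2, 4, 6, 8, 10, 12, 14, 16, 18}

ker(φ) = {0, 2, 4, 6, 8, 10, 12, 14, 16, 18}


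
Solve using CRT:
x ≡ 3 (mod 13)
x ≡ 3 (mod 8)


m₁ = 13, m₂ = 8, gcd = 1, so CRT applies. M = m₁·m₂ = 104
Let M₁ = M/m₁ = 8, M₂ = M/m₂ = 13
Find y₁ ≡ M₁⁻¹ (mod m₁): 8⁻¹ ≡ 5 (mod 13)
Find y₂ ≡ M₂⁻¹ (mod m₂): 13⁻¹ ≡ 5 (mod 8)
x = a₁·M₁·y₁ + a₂·M₂·y₂ = 3·8·5 + 3·13·5 = 315
Reduce mod 104: x ≡ 3
Check: 3 mod 13 = 3 ✓, 3 mod 8 = 3 ✓

x ≡ 3 (mod 104)


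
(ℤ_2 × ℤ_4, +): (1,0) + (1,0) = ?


Operation: componentwise addition mod (2, 4)
(1,0) + (1,0) = ((a₁+b₁) mod 2, (a₂+b₂) mod 4) with a = (1,0), b = (1,0)

(1,0) + (1,0) = (0,0)


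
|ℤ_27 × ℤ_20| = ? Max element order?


|ℤ_27 × ℤ_20| = 27 × 20 = 540
Max element order = lcm(27,20) = 540
Cyclic? Yes (gcd=1)

|ℤ_27×ℤ_20| = 540, max element order = 540


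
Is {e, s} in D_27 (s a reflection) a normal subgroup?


H = {e, s} in D_27 (s a reflection)
r·s·r⁻¹ = sr⁻² ≠ s for n ≥ 3, so {e, s} is not closed under conjugation

No, not a normal subgroup


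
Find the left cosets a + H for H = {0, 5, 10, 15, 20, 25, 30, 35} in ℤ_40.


H = {0, 5, 10, 15, 20, 25, 30, 35}, |H| = 8
Number of cosets = |G|/|H| = 40/8 = 5
0 + H = {0, 5, 10, 15, 20, 25, 30, 35}
1 + H = {1, 6, 11, 16, 21, 26, 31, 36}
2 + H = {2, 7, 12, 17, 22, 27, 32, 37}
3 + H = {3, 8, 13, 18, 23, 28, 33, 38}
4 + H = {4, 9, 14, 19, 24, 29, 34, 39}

Cosets: 0+H={0,5,10,15,20,25,30,35}; 1+H={1,6,11,16,21,26,31,36}; 2+H={2,7,12,17,22,27,32,37}; 3+H={3,8,13,18,23,28,33,38}; 4+H={4,9,14,19,24,29,34,39}


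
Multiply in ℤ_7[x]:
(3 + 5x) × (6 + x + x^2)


Expand and collect like terms; reduce coefficients mod 7:
x^0: 3·6 = 18 ≡ 4 (mod 7)
x^1: 3·1 + 5·6 = 33 ≡ 5 (mod 7)
x^2: 3·1 + 5·1 = 8 ≡ 1 (mod 7)
x^3: 5·1 = 5 ≡ 5 (mod 7)
Result: 4 + 5x + x^2 + 5x^3

f · g = 4 + 5x + x^2 + 5x^3


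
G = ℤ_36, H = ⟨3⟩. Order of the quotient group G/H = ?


|⟨3⟩| = n / gcd(3, 36) = 36 / 3 = 12
H is normal (ℤ_36 is abelian).
|G/H| = |G| / |H| = 36 / 12 = 3

|G/H| = 3


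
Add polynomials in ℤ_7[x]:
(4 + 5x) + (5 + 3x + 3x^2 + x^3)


Add coefficients mod 7:
x^0: 4 + 5 = 2 (mod 7)
x^1: 5 + 3 = 1 (mod 7)
x^2: 0 + 3 = 3 (mod 7)
x^3: 0 + 1 = 1 (mod 7)
Result: 2 + x + 3x^2 + x^3

f + g = 2 + x + 3x^2 + x^3


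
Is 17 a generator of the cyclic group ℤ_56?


g generates ℤ_n iff gcd(g, n) = 1
gcd(17, 56) = 1
Since gcd = 1, 17 is a generator.

Yes, 17 generates ℤ_56


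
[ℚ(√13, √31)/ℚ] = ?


[ℚ(√13,√31):ℚ] = [ℚ(√13,√31):ℚ(√13)]·[ℚ(√13):ℚ] = 2·2 = 4

[ℚ(√13, √31)/ℚ] = 4


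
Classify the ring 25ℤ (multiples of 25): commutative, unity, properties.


25ℤ is a commutative ring under +,× but has no multiplicative identity (1 ∉ 25ℤ); it has no zero divisors, but without unity it is not an integral domain
Commutative: Yes
Integral domain: No
Has unity: No

25ℤ (multiples of 25): Commutative=Yes, Unity=No


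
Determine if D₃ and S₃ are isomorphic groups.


Comparing D₃ and S₃:
Both are the unique non-abelian group of order 6

Yes, D₃ ≅ S₃


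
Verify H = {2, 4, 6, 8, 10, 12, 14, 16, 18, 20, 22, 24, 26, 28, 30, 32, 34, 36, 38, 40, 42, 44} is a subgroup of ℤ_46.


Subgroup test for H = {2, 4, 6, 8, 10, 12, 14, 16, 18, 20, 22, 24, 26, 28, 30, 32, 34, 36, 38, 40, 42, 44} in (ℤ_46, +):
(1) 0 ∈ H? No
(2) Closure: for all a,b ∈ H, (a+b) mod 46 ∈ H? No  [counterexample: 2 + 44 = 0 ∉ H]
(3) Inverses: for all a ∈ H, -a mod 46 ∈ H? Yes

No, H is not a subgroup of ℤ_46


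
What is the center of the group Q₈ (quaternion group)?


Z(G) = {g ∈ G | gx = xg for all x ∈ G}
In Q₈ = {±1, ±i, ±j, ±k}, only ±1 commute with every element

Z(Q₈ (quaternion group)) = {1, -1}


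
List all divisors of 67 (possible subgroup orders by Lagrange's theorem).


Lagrange's theorem: |H| divides |G|
|G| = 67
Divisors of 67: 1, 67

Possible subgroup orders: {1, 67}


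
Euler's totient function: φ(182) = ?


Factor n: 182 = 2 × 7 × 13
φ(n) = n · ∏(1 - 1/p) over distinct primes p | n
φ(182) = 182 · (1 - 1/2) · (1 - 1/7) · (1 - 1/13) = 72

φ(182) = 72


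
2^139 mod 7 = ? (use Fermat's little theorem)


Fermat's little theorem: if p is prime and gcd(a,p)=1, then a^(p-1) ≡ 1 (mod p)
p = 7 is prime, gcd(2,7) = 1
Reduce exponent: 139 mod 6 = 1
So 2^139 ≡ 2^1 (mod 7)
2^1 mod 7 = 2

2^139 ≡ 2 (mod 7)


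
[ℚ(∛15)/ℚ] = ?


∛15 has minimal polynomial x³ - 15 (irreducible over ℚ since 15 is not a perfect cube)

[ℚ(∛15)/ℚ] = 3


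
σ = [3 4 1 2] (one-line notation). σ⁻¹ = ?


To find σ⁻¹, swap domain and range:
σ(1) = 3 → σ⁻¹(3) = 1
σ(2) = 4 → σ⁻¹(4) = 2
σ(3) = 1 → σ⁻¹(1) = 3
σ(4) = 2 → σ⁻¹(2) = 4

σ⁻¹ = [3 4 1 2]


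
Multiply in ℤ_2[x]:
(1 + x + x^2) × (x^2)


Expand and collect like terms; reduce coefficients mod 2:
x^0: 1·0 = 0 ≡ 0 (mod 2)
x^1: 1·0 + 1·0 = 0 ≡ 0 (mod 2)
x^2: 1·1 + 1·0 + 1·0 = 1 ≡ 1 (mod 2)
x^3: 1·1 + 1·0 = 1 ≡ 1 (mod 2)
x^4: 1·1 = 1 ≡ 1 (mod 2)
Result: x^2 + x^3 + x^4

f · g = x^2 + x^3 + x^4


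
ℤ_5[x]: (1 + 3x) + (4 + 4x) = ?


Add coefficients mod 5:
x^0: 1 + 4 = 0 (mod 5)
x^1: 3 + 4 = 2 (mod 5)
Result: 2x

f + g = 2x


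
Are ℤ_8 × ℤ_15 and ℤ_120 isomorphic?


Comparing ℤ_8 × ℤ_15 and ℤ_120:
gcd(8,15) = 1, so ℤ_8 × ℤ_15 ≅ ℤ_120 (CRT)

Yes, ℤ_8 × ℤ_15 ≅ ℤ_120


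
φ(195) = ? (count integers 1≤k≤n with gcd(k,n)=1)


Factor n: 195 = 3 × 5 × 13
φ(n) = n · ∏(1 - 1/p) over distinct primes p | n
φ(195) = 195 · (1 - 1/3) · (1 - 1/5) · (1 - 1/13) = 96

φ(195) = 96


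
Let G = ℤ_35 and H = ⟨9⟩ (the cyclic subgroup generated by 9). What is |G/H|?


|⟨9⟩| = n / gcd(9, 35) = 35 / 1 = 35
H is normal (ℤ_35 is abelian).
|G/H| = |G| / |H| = 35 / 35 = 1

|G/H| = 1


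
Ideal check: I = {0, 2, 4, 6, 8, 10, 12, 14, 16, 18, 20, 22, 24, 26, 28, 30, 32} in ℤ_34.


Check ideal conditions for I = {0, 2, 4, 6, 8, 10, 12, 14, 16, 18, 20, 22, 24, 26, 28, 30, 32} in ℤ_34:
(1) I is an additive subgroup? Yes
(2) For r ∈ ℤ_34 and a ∈ I: r·a ∈ I? Yes

Yes, I is an ideal of ℤ_34


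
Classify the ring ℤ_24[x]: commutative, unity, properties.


ℤ_24 has zero divisors (2·12 ≡ 0), and these lift to constant zero divisors in ℤ_24[x]; so not an integral domain
Commutative: Yes
Integral domain: No
Has unity: Yes

ℤ_24[x]: Commutative=Yes, Unity=Yes


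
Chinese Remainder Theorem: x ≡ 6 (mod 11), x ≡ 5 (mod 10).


m₁ = 11, m₂ = 10, gcd = 1, so CRT applies. M = m₁·m₂ = 110
Let M₁ = M/m₁ = 10, M₂ = M/m₂ = 11
Find y₁ ≡ M₁⁻¹ (mod m₁): 10⁻¹ ≡ 10 (mod 11)
Find y₂ ≡ M₂⁻¹ (mod m₂): 11⁻¹ ≡ 1 (mod 10)
x = a₁·M₁·y₁ + a₂·M₂·y₂ = 6·10·10 + 5·11·1 = 655
Reduce mod 110: x ≡ 105
Check: 105 mod 11 = 6 ✓, 105 mod 10 = 5 ✓

x ≡ 105 (mod 110)


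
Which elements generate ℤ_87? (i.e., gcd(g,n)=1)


g generates ℤ_n iff gcd(g,n) = 1
Prime factors of 87: 3, 29
Generators are g ∈ {1,...,86} not divisible by any of these primes.
Generators: {1, 2, 4, 5, 7, 8, 10, 11, 13, 14, 16, 17, 19, 20, 22, 23, 25, 26, 28, 31, 32, 34, 35, 37, 38, 40, 41, 43, 44, 46, 47, 49, 50, 52, 53, 55, 56, 59, 61, 62, 64, 65, 67, 68, 70, 71, 73, 74, 76, 77, 79, 80, 82, 83, 85, 86}
Number of generators = φ(87) = 56

Generators of ℤ_87 = {1, 2, 4, 5, 7, 8, 10, 11, 13, 14, 16, 17, 19, 20, 22, 23, 25, 26, 28, 31, 32, 34, 35, 37, 38, 40, 41, 43, 44, 46, 47, 49, 50, 52, 53, 55, 56, 59, 61, 62, 64, 65, 67, 68, 70, 71, 73, 74, 76, 77, 79, 80, 82, 83, 85, 86}


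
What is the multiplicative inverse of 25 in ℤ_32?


Use the extended Euclidean algorithm to write 1 = 25·s + 32·t; then s mod 32 is the inverse.
Euclidean algorithm:
  25 = 0·32 + 25
  32 = 1·25 + 7
  25 = 3·7 + 4
  7 = 1·4 + 3
  4 = 1·3 + 1
  3 = 3·1 + 0
gcd(25,32) = 1
Back-substitution gives: 25·(9) + 32·(-7) = 1
So 25⁻¹ ≡ 9 ≡ 9 (mod 32)
Check: 25 × 9 = 225 ≡ 1 (mod 32) ✓

25⁻¹ ≡ 9 (mod 32)


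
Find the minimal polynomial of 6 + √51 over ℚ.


Let α = 6 + √51. Then α - 6 = √51, so (α - 6)² = 51, giving α² - 12α - 15 = 0. Degree 2 and α ∉ ℚ, so this is the minimal polynomial.

Minimal polynomial: x² - 12x - 15


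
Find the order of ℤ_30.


ℤ_n has n elements.

|ℤ_30| = 30


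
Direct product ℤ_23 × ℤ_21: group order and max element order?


|ℤ_23 × ℤ_21| = 23 × 21 = 483
Max element order = lcm(23,21) = 483
Cyclic? Yes (gcd=1)

|ℤ_23×ℤ_21| = 483, max element order = 483


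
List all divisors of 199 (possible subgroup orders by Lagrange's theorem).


Lagrange's theorem: |H| divides |G|
|G| = 199
Divisors of 199: 1, 199

Possible subgroup orders: {1, 199}


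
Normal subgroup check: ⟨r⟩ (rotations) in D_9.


H = ⟨r⟩ (rotations) in D_9
The rotation subgroup ⟨r⟩ has index 2 in D_9, so it is normal

Yes, normal subgroup


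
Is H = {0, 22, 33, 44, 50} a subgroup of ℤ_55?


Subgroup test for H = {0, 22, 33, 44, 50} in (ℤ_55, +):
(1) 0 ∈ H? Yes
(2) Closure: for all a,b ∈ H, (a+b) mod 55 ∈ H? No  [counterexample: 22 + 44 = 11 ∉ H]
(3) Inverses: for all a ∈ H, -a mod 55 ∈ H? No

No, H is not a subgroup of ℤ_55


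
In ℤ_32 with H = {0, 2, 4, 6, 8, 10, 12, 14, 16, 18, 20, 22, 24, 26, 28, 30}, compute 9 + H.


9 + H = {9 + h (mod 32) : h ∈ H}
9+0=9, 9+2=11, 9+4=13, 9+6=15, 9+8=17, 9+10=19, 9+12=21, 9+14=23, 9+16=25, 9+18=27, 9+20=29, 9+22=31, 9+24=1, 9+26=3, 9+28=5, 9+30=7
9 + H = {1, 3, 5, 7, 9, 11, 13, 15, 17, 19, 21, 23, 25, 27, 29, 31} = 1 + H

9 + H = {1, 3, 5, 7, 9, 11, 13, 15, 17, 19, 21, 23, 25, 27, 29, 31}


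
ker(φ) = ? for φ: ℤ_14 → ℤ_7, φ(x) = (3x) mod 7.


Kernel = preimage of identity
ker(φ) = {x ∈ ℤ_14 : 3x ≡ 0 (mod 7)}. Since 7 | 14, φ is well-defined. The kernel is the cyclic subgroup ⟨7⟩ of ℤ_14 (order 2), i.e. {0, 7}

ker(φ) = {0, 7}


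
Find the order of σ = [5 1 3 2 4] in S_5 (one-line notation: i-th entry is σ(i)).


Cycle decomposition: (1 5 4 2)
Cycle lengths: 4
Order = lcm(4) = 4

ord(σ) = 4


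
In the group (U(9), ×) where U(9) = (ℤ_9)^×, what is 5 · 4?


Operation: multiplication mod 9
5 · 4 = (a × b) mod 9 with a = 5, b = 4

5 · 4 = 2


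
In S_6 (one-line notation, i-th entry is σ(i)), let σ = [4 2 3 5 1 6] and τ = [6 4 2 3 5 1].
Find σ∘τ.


σ∘τ: apply τ first, then σ
1 →τ 6 →σ 6
2 →τ 4 →σ 5
3 →τ 2 →σ 2
4 →τ 3 →σ 3
5 →τ 5 →σ 1
6 →τ 1 →σ 4

σ∘τ = [6 5 2 3 1 4]


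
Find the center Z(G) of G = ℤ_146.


Z(G) = {g ∈ G | gx = xg for all x ∈ G}
ℤ_146 is abelian, so Z(G) = G

Z(ℤ_146) = ℤ_146


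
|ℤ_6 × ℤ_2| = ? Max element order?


|ℤ_6 × ℤ_2| = 6 × 2 = 12
Max element order = lcm(6,2) = 6
Cyclic? No (gcd=2)

|ℤ_6×ℤ_2| = 12, max element order = 6


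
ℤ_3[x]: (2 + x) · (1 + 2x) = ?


Expand and collect like terms; reduce coefficients mod 3:
x^0: 2·1 = 2 ≡ 2 (mod 3)
x^1: 2·2 + 1·1 = 5 ≡ 2 (mod 3)
x^2: 1·2 = 2 ≡ 2 (mod 3)
Result: 2 + 2x + 2x^2

f · g = 2 + 2x + 2x^2


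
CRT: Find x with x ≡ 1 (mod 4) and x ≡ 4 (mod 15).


m₁ = 4, m₂ = 15, gcd = 1, so CRT applies. M = m₁·m₂ = 60
Let M₁ = M/m₁ = 15, M₂ = M/m₂ = 4
Find y₁ ≡ M₁⁻¹ (mod m₁): 15⁻¹ ≡ 3 (mod 4)
Find y₂ ≡ M₂⁻¹ (mod m₂): 4⁻¹ ≡ 4 (mod 15)
x = a₁·M₁·y₁ + a₂·M₂·y₂ = 1·15·3 + 4·4·4 = 109
Reduce mod 60: x ≡ 49
Check: 49 mod 4 = 1 ✓, 49 mod 15 = 4 ✓

x ≡ 49 (mod 60)


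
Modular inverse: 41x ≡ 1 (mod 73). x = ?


Use the extended Euclidean algorithm to write 1 = 41·s + 73·t; then s mod 73 is the inverse.
Euclidean algorithm:
  41 = 0·73 + 41
  73 = 1·41 + 32
  41 = 1·32 + 9
  32 = 3·9 + 5
  9 = 1·5 + 4
  5 = 1·4 + 1
  4 = 4·1 + 0
gcd(41,73) = 1
Back-substitution gives: 41·(-16) + 73·(9) = 1
So 41⁻¹ ≡ -16 ≡ 57 (mod 73)
Check: 41 × 57 = 2337 ≡ 1 (mod 73) ✓

41⁻¹ ≡ 57 (mod 73)


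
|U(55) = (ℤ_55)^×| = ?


U(n) is the group of units mod n; |U(n)| = φ(n)
|U(55)| = φ(55) = 40

|U(55) = (ℤ_55)^×| = 40


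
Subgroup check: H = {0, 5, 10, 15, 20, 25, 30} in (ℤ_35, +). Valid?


Subgroup test for H = {0, 5, 10, 15, 20, 25, 30} in (ℤ_35, +):
(1) 0 ∈ H? Yes
(2) Closure: for all a,b ∈ H, (a+b) mod 35 ∈ H? Yes
(3) Inverses: for all a ∈ H, -a mod 35 ∈ H? Yes

Yes, H is a subgroup of ℤ_35


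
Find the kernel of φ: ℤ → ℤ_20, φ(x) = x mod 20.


Kernel = preimage of identity
ker(φ) = {x ∈ ℤ : x ≡ 0 (mod 20)} = 20ℤ = {0, ±20, ±40, ...}

ker(φ) = 20ℤ


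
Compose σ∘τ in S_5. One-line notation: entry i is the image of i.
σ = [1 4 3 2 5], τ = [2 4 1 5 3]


σ∘τ: apply τ first, then σ
1 →τ 2 →σ 4
2 →τ 4 →σ 2
3 →τ 1 →σ 1
4 →τ 5 →σ 5
5 →τ 3 →σ 3

σ∘τ = [4 2 1 5 3]


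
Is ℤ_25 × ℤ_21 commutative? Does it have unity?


Direct product ring; commutative with unity (1,1); but (1,0)·(0,1) = (0,0) gives zero divisors, so not an integral domain
Commutative: Yes
Integral domain: No
Has unity: Yes

ℤ_25 × ℤ_21: Commutative=Yes, Unity=Yes


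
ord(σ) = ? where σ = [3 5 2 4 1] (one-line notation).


Cycle decomposition: (1 3 2 5)
Cycle lengths: 4
Order = lcm(4) = 4

ord(σ) = 4


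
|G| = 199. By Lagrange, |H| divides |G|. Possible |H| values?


Lagrange's theorem: |H| divides |G|
|G| = 199
Divisors of 199: 1, 199

Possible subgroup orders: {1, 199}


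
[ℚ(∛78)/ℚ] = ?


∛78 has minimal polynomial x³ - 78 (irreducible over ℚ since 78 is not a perfect cube)

[ℚ(∛78)/ℚ] = 3


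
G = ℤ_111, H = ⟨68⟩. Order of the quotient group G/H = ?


|⟨68⟩| = n / gcd(68, 111) = 111 / 1 = 111
H is normal (ℤ_111 is abelian).
|G/H| = |G| / |H| = 111 / 111 = 1

|G/H| = 1
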